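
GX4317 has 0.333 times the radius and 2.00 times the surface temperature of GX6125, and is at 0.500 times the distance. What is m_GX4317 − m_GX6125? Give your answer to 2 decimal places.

L_GX4317/L_GX6125 = (0.333)²(2.00)⁴ = 1.774.
F_GX4317/F_GX6125 = (L_GX4317/L_GX6125)/(d_GX4317/d_GX6125)² = 1.774/0.2500 = 7.097.
m_GX4317 − m_GX6125 = −2.5 log₁₀(7.097) = -2.13.

-2.13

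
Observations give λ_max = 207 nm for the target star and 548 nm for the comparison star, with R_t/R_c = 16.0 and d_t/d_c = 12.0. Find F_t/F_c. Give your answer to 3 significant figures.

Wien's law: T_t/T_c = λ_c/λ_t = 548/207 = 2.647.
L_t/L_c = (R_t/R_c)²(T_t/T_c)⁴ = (16.0)²(2.647)⁴ = 1.257×10^4.
F_t/F_c = (L_t/L_c)/(d_t/d_c)² = 1.257×10^4/(12.0)² = 87.32.

87.3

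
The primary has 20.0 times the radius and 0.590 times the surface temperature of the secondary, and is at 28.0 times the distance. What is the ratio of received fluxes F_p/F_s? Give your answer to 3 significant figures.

0.0618

L_p/L_s = (R_p/R_s)²(T_p/T_s)⁴ = (20.0)² × (0.590)⁴ = 48.47.
F_p/F_s = (L_p/L_s)/(d_p/d_s)² = 48.47 / (28.0)² = 0.06182.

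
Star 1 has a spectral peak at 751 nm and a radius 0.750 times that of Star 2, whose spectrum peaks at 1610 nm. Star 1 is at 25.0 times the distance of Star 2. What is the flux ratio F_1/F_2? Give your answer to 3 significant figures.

0.0190

Wien's law: T_1/T_2 = λ_2/λ_1 = 1610/751 = 2.144.
L_1/L_2 = (R_1/R_2)²(T_1/T_2)⁴ = (0.750)²(2.144)⁴ = 11.88.
F_1/F_2 = (L_1/L_2)/(d_1/d_2)² = 11.88/(25.0)² = 0.01901.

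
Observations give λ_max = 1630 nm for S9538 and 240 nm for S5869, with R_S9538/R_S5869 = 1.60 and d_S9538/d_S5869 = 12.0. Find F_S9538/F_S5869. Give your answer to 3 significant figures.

Wien's law: T_S9538/T_S5869 = λ_S5869/λ_S9538 = 240/1630 = 0.1472.
L_S9538/L_S5869 = (R_S9538/R_S5869)²(T_S9538/T_S5869)⁴ = (1.60)²(0.1472)⁴ = 0.001203.
F_S9538/F_S5869 = (L_S9538/L_S5869)/(d_S9538/d_S5869)² = 0.001203/(12.0)² = 8.355×10^-6.

8.36×10^-6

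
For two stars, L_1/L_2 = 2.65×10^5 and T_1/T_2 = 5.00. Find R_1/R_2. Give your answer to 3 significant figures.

20.6

L ∝ R²T⁴ gives R ∝ √L / T², so
R_1/R_2 = √(2.65×10^5) / (5.00)² = 514.8 / 25.00 = 20.59.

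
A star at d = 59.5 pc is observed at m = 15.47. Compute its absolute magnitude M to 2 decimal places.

M = m − 5 log₁₀(d/10 pc) = 15.47 − 5 log₁₀(59.5/10)
  = 15.47 − 5 × 0.775 = 15.47 − 3.87 = 11.60.

11.60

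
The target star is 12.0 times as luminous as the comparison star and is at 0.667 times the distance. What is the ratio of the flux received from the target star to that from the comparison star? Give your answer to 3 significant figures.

27.0

F = L/(4πd²), so F_t/F_c = (L_t/L_c) / (d_t/d_c)²
= 12.0 / (0.667)² = 12.0 / 0.4449 = 26.97.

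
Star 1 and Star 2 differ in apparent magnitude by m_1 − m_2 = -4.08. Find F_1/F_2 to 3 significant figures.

42.9

F_1/F_2 = 10^(−(m_1 − m_2)/2.5) = 10^(4.08/2.5) = 10^1.632 = 42.85.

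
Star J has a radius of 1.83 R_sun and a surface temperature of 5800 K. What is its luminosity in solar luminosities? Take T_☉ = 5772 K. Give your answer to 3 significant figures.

3.41 solar luminosities

L/L_☉ = (R/R_☉)² (T/T_☉)⁴ = (1.83)² × (5800/5772)⁴
       = 3.349 × (1.005)⁴ = 3.349 × 1.020 = 3.414.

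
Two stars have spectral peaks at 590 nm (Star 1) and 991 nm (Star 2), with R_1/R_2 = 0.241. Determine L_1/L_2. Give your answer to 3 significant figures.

Wien's law gives T ∝ 1/λ_max, so T_1/T_2 = λ_2/λ_1 = 991/590 = 1.680.
Then L ∝ R²T⁴ gives L_1/L_2 = (0.241)² × (1.680)⁴ = 0.05808 × 7.960 = 0.4623.

0.462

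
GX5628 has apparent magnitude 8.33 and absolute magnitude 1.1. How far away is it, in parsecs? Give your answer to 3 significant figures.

m − M = 5 log₁₀(d/10 pc)
8.33 − (1.1) = 7.23 = 5 log₁₀(d/10)
d = 10 × 10^(7.23/5) = 10 × 10^1.446 = 279.3 pc.

279 pc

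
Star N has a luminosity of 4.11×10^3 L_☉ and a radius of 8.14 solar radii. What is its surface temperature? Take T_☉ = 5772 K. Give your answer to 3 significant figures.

1.62×10^4 K

T/T_☉ = (L/L_☉)^(1/4) / (R/R_☉)^(1/2)
T = 5772 × (4.11×10^3)^(1/4) / √(8.14) = 5772 × 8.007 / 2.853 = 1.620×10^4 K.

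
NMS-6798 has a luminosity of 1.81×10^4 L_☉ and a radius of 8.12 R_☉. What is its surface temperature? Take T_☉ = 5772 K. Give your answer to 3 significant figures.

T/T_☉ = (L/L_☉)^(1/4) / (R/R_☉)^(1/2)
T = 5772 × (1.81×10^4)^(1/4) / √(8.12) = 5772 × 11.60 / 2.850 = 2.349×10^4 K.

2.35×10^4 K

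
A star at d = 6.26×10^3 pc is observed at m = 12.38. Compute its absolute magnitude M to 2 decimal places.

M = m − 5 log₁₀(d/10 pc) = 12.38 − 5 log₁₀(6.26×10^3/10)
  = 12.38 − 5 × 2.797 = 12.38 − 13.98 = -1.60.

-1.60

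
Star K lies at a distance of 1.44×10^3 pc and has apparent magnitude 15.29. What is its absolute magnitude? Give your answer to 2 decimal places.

M = m − 5 log₁₀(d/10 pc) = 15.29 − 5 log₁₀(1.44×10^3/10)
  = 15.29 − 5 × 2.158 = 15.29 − 10.79 = 4.50.

4.50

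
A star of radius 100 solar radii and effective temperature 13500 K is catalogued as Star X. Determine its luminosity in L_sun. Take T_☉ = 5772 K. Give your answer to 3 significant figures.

L/L_☉ = (R/R_☉)² (T/T_☉)⁴ = (100)² × (13500/5772)⁴
       = 1.000×10^4 × (2.339)⁴ = 1.000×10^4 × 29.92 = 2.992×10^5.

2.99×10^5 L_sun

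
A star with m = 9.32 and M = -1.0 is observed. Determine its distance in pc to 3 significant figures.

m − M = 5 log₁₀(d/10 pc)
9.32 − (-1.0) = 10.32 = 5 log₁₀(d/10)
d = 10 × 10^(10.32/5) = 10 × 10^2.064 = 1159 pc.

1.16×10^3 pc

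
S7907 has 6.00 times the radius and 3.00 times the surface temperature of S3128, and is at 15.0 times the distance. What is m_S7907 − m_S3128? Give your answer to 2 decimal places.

-2.78

L_S7907/L_S3128 = (6.00)²(3.00)⁴ = 2916.
F_S7907/F_S3128 = (L_S7907/L_S3128)/(d_S7907/d_S3128)² = 2916/225.0 = 12.96.
m_S7907 − m_S3128 = −2.5 log₁₀(12.96) = -2.78.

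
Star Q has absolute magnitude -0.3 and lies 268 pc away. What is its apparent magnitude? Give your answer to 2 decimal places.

m = M + 5 log₁₀(d/10 pc) = -0.3 + 5 log₁₀(268/10)
  = -0.3 + 5 × 1.428 = -0.3 + 7.14 = 6.84.

6.84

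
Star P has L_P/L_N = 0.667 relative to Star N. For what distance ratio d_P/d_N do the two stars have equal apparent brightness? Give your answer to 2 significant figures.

Equal flux requires L_P/d_P² = L_N/d_N², so d_P/d_N = √(L_P/L_N)
= √(0.667) = 0.8167.

0.82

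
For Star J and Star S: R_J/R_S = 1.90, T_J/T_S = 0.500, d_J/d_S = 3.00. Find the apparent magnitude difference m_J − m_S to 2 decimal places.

4.00

L_J/L_S = (1.90)²(0.500)⁴ = 0.2256.
F_J/F_S = (L_J/L_S)/(d_J/d_S)² = 0.2256/9.000 = 0.02507.
m_J − m_S = −2.5 log₁₀(0.02507) = 4.00.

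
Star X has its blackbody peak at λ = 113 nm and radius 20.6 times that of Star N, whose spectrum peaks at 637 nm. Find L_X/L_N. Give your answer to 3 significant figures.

4.29×10^5

Wien's law gives T ∝ 1/λ_max, so T_X/T_N = λ_N/λ_X = 637/113 = 5.637.
Then L ∝ R²T⁴ gives L_X/L_N = (20.6)² × (5.637)⁴ = 424.4 × 1010 = 4.285×10^5.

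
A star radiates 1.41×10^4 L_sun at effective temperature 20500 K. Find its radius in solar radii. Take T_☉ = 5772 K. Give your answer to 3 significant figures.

9.41 solar radii

R/R_☉ = √(L/L_☉) / (T/T_☉)² = √(1.41×10^4) / (3.552)²
       = 118.7 / 12.61 = 9.414.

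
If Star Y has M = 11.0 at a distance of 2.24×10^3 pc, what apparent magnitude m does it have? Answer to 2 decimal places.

22.75

m = M + 5 log₁₀(d/10 pc) = 11.0 + 5 log₁₀(2.24×10^3/10)
  = 11.0 + 5 × 2.350 = 11.0 + 11.75 = 22.75.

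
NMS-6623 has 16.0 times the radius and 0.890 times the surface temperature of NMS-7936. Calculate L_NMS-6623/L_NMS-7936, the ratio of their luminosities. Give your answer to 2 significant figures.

From the Stefan–Boltzmann law, L ∝ R²T⁴, so
L_NMS-6623/L_NMS-7936 = (R_NMS-6623/R_NMS-7936)² (T_NMS-6623/T_NMS-7936)⁴ = (16.0)² × (0.890)⁴ = 256.0 × 0.6274 = 160.6.

1.6×10^2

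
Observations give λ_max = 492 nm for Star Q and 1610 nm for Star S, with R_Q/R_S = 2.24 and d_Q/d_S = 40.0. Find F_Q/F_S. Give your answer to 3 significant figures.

Wien's law: T_Q/T_S = λ_S/λ_Q = 1610/492 = 3.272.
L_Q/L_S = (R_Q/R_S)²(T_Q/T_S)⁴ = (2.24)²(3.272)⁴ = 575.4.
F_Q/F_S = (L_Q/L_S)/(d_Q/d_S)² = 575.4/(40.0)² = 0.3596.

0.360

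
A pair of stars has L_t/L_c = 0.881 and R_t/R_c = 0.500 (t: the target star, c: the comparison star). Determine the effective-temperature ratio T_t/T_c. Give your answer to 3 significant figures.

L ∝ R²T⁴ gives T ∝ (L/R²)^(1/4), so
T_t/T_c = (0.881 / 0.500²)^(1/4) = (3.524)^(1/4) = 1.370.

1.37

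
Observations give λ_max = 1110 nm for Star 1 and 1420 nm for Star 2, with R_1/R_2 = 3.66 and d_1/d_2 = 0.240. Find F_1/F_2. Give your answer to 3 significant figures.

623

Wien's law: T_1/T_2 = λ_2/λ_1 = 1420/1110 = 1.279.
L_1/L_2 = (R_1/R_2)²(T_1/T_2)⁴ = (3.66)²(1.279)⁴ = 35.88.
F_1/F_2 = (L_1/L_2)/(d_1/d_2)² = 35.88/(0.240)² = 622.9.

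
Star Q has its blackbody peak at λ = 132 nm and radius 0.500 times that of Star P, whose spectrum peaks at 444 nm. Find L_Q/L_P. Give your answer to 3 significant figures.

Wien's law gives T ∝ 1/λ_max, so T_Q/T_P = λ_P/λ_Q = 444/132 = 3.364.
Then L ∝ R²T⁴ gives L_Q/L_P = (0.500)² × (3.364)⁴ = 0.2500 × 128.0 = 32.00.

32.0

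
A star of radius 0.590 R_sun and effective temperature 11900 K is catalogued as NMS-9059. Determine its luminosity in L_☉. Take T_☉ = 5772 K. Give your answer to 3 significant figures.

L/L_☉ = (R/R_☉)² (T/T_☉)⁴ = (0.590)² × (11900/5772)⁴
       = 0.3481 × (2.062)⁴ = 0.3481 × 18.07 = 6.289.

6.29 L_☉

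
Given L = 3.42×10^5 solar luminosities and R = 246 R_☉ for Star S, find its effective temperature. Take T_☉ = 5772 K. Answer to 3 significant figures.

8.90×10^3 K

T/T_☉ = (L/L_☉)^(1/4) / (R/R_☉)^(1/2)
T = 5772 × (3.42×10^5)^(1/4) / √(246) = 5772 × 24.18 / 15.68 = 8899 K.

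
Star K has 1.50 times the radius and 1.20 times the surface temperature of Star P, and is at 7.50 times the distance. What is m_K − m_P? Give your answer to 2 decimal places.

2.70

L_K/L_P = (1.50)²(1.20)⁴ = 4.666.
F_K/F_P = (L_K/L_P)/(d_K/d_P)² = 4.666/56.25 = 0.08294.
m_K − m_P = −2.5 log₁₀(0.08294) = 2.70.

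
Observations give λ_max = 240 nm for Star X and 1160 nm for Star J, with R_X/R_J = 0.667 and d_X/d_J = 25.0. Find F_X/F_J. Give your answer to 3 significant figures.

Wien's law: T_X/T_J = λ_J/λ_X = 1160/240 = 4.833.
L_X/L_J = (R_X/R_J)²(T_X/T_J)⁴ = (0.667)²(4.833)⁴ = 242.8.
F_X/F_J = (L_X/L_J)/(d_X/d_J)² = 242.8/(25.0)² = 0.3885.

0.388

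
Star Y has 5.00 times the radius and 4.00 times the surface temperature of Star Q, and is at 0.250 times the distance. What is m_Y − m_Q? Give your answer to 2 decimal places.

-12.53

L_Y/L_Q = (5.00)²(4.00)⁴ = 6400.
F_Y/F_Q = (L_Y/L_Q)/(d_Y/d_Q)² = 6400/0.06250 = 1.024×10^5.
m_Y − m_Q = −2.5 log₁₀(1.024×10^5) = -12.53.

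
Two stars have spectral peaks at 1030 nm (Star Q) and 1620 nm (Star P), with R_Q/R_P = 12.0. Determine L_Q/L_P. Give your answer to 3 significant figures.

Wien's law gives T ∝ 1/λ_max, so T_Q/T_P = λ_P/λ_Q = 1620/1030 = 1.573.
Then L ∝ R²T⁴ gives L_Q/L_P = (12.0)² × (1.573)⁴ = 144.0 × 6.119 = 881.2.

881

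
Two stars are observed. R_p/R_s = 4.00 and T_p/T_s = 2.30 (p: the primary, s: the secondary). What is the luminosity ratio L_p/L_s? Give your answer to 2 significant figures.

From the Stefan–Boltzmann law, L ∝ R²T⁴, so
L_p/L_s = (R_p/R_s)² (T_p/T_s)⁴ = (4.00)² × (2.30)⁴ = 16.00 × 27.98 = 447.7.

4.5×10^2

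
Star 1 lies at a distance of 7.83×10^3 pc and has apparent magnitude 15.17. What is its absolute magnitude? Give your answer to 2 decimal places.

M = m − 5 log₁₀(d/10 pc) = 15.17 − 5 log₁₀(7.83×10^3/10)
  = 15.17 − 5 × 2.894 = 15.17 − 14.47 = 0.70.

0.70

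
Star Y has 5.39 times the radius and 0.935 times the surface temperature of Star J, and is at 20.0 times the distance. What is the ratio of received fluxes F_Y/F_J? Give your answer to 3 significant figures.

L_Y/L_J = (R_Y/R_J)²(T_Y/T_J)⁴ = (5.39)² × (0.935)⁴ = 22.20.
F_Y/F_J = (L_Y/L_J)/(d_Y/d_J)² = 22.20 / (20.0)² = 0.05551.

0.0555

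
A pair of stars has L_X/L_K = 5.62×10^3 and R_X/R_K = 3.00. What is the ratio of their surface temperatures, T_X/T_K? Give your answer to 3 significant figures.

L ∝ R²T⁴ gives T ∝ (L/R²)^(1/4), so
T_X/T_K = (5.62×10^3 / 3.00²)^(1/4) = (624.4)^(1/4) = 4.999.

5.00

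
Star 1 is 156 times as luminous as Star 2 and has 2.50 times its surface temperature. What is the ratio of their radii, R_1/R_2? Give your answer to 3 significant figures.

2.00

L ∝ R²T⁴ gives R ∝ √L / T², so
R_1/R_2 = √(156) / (2.50)² = 12.49 / 6.250 = 1.998.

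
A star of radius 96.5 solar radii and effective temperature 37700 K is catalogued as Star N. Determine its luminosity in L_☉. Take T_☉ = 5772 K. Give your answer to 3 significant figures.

1.69×10^7 L_☉

L/L_☉ = (R/R_☉)² (T/T_☉)⁴ = (96.5)² × (37700/5772)⁴
       = 9312 × (6.532)⁴ = 9312 × 1820 = 1.695×10^7.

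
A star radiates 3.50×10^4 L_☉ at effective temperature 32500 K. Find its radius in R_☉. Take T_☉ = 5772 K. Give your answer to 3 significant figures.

R/R_☉ = √(L/L_☉) / (T/T_☉)² = √(3.50×10^4) / (5.631)²
       = 187.1 / 31.70 = 5.901.

5.90 R_☉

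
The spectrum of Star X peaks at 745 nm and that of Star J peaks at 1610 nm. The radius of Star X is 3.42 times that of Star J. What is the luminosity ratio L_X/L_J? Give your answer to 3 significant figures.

255

Wien's law gives T ∝ 1/λ_max, so T_X/T_J = λ_J/λ_X = 1610/745 = 2.161.
Then L ∝ R²T⁴ gives L_X/L_J = (3.42)² × (2.161)⁴ = 11.70 × 21.81 = 255.1.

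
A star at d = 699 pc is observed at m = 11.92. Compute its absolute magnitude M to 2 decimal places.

M = m − 5 log₁₀(d/10 pc) = 11.92 − 5 log₁₀(699/10)
  = 11.92 − 5 × 1.844 = 11.92 − 9.22 = 2.70.

2.70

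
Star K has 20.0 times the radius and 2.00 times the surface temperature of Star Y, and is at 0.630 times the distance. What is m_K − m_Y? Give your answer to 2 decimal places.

L_K/L_Y = (20.0)²(2.00)⁴ = 6400.
F_K/F_Y = (L_K/L_Y)/(d_K/d_Y)² = 6400/0.3969 = 1.612×10^4.
m_K − m_Y = −2.5 log₁₀(1.612×10^4) = -10.52.

-10.52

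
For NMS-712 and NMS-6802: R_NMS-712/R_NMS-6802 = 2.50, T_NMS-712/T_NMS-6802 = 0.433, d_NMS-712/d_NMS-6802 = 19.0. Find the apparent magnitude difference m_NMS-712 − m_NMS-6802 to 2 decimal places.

L_NMS-712/L_NMS-6802 = (2.50)²(0.433)⁴ = 0.2197.
F_NMS-712/F_NMS-6802 = (L_NMS-712/L_NMS-6802)/(d_NMS-712/d_NMS-6802)² = 0.2197/361.0 = 6.086×10^-4.
m_NMS-712 − m_NMS-6802 = −2.5 log₁₀(6.086×10^-4) = 8.04.

8.04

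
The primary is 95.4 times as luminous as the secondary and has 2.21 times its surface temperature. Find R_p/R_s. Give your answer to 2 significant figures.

2.0

L ∝ R²T⁴ gives R ∝ √L / T², so
R_p/R_s = √(95.4) / (2.21)² = 9.767 / 4.884 = 2.000.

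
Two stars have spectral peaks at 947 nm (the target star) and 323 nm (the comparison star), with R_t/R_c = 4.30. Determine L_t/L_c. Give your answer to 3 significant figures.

0.250

Wien's law gives T ∝ 1/λ_max, so T_t/T_c = λ_c/λ_t = 323/947 = 0.3411.
Then L ∝ R²T⁴ gives L_t/L_c = (4.30)² × (0.3411)⁴ = 18.49 × 0.01353 = 0.2502.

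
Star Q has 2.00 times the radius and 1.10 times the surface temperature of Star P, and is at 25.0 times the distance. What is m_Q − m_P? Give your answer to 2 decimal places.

5.07

L_Q/L_P = (2.00)²(1.10)⁴ = 5.856.
F_Q/F_P = (L_Q/L_P)/(d_Q/d_P)² = 5.856/625.0 = 0.009370.
m_Q − m_P = −2.5 log₁₀(0.009370) = 5.07.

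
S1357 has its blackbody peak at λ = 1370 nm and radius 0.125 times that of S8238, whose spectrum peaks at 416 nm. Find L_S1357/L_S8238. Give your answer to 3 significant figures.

Wien's law gives T ∝ 1/λ_max, so T_S1357/T_S8238 = λ_S8238/λ_S1357 = 416/1370 = 0.3036.
Then L ∝ R²T⁴ gives L_S1357/L_S8238 = (0.125)² × (0.3036)⁴ = 0.01562 × 0.008501 = 1.328×10^-4.

1.33×10^-4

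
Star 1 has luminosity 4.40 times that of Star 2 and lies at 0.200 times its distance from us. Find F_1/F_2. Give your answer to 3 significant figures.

F = L/(4πd²), so F_1/F_2 = (L_1/L_2) / (d_1/d_2)²
= 4.40 / (0.200)² = 4.40 / 0.04000 = 110.0.

110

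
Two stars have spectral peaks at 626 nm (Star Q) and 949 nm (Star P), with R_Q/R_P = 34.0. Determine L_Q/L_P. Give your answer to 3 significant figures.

Wien's law gives T ∝ 1/λ_max, so T_Q/T_P = λ_P/λ_Q = 949/626 = 1.516.
Then L ∝ R²T⁴ gives L_Q/L_P = (34.0)² × (1.516)⁴ = 1156 × 5.282 = 6106.

6.11×10^3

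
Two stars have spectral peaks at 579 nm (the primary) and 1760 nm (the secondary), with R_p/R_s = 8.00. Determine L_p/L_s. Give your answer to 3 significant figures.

5.46×10^3

Wien's law gives T ∝ 1/λ_max, so T_p/T_s = λ_s/λ_p = 1760/579 = 3.040.
Then L ∝ R²T⁴ gives L_p/L_s = (8.00)² × (3.040)⁴ = 64.00 × 85.38 = 5464.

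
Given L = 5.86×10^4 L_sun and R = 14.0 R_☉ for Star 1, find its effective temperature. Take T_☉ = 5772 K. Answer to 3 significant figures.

2.40×10^4 K

T/T_☉ = (L/L_☉)^(1/4) / (R/R_☉)^(1/2)
T = 5772 × (5.86×10^4)^(1/4) / √(14.0) = 5772 × 15.56 / 3.742 = 2.400×10^4 K.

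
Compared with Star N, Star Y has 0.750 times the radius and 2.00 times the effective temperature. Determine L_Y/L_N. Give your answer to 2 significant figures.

From the Stefan–Boltzmann law, L ∝ R²T⁴, so
L_Y/L_N = (R_Y/R_N)² (T_Y/T_N)⁴ = (0.750)² × (2.00)⁴ = 0.5625 × 16.00 = 9.000.

9.0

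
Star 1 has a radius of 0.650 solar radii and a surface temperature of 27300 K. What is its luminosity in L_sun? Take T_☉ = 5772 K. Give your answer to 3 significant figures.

211 L_sun

L/L_☉ = (R/R_☉)² (T/T_☉)⁴ = (0.650)² × (27300/5772)⁴
       = 0.4225 × (4.730)⁴ = 0.4225 × 500.4 = 211.4.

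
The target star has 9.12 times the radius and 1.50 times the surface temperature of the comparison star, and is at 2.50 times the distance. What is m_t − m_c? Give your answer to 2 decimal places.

L_t/L_c = (9.12)²(1.50)⁴ = 421.1.
F_t/F_c = (L_t/L_c)/(d_t/d_c)² = 421.1/6.250 = 67.37.
m_t − m_c = −2.5 log₁₀(67.37) = -4.57.

-4.57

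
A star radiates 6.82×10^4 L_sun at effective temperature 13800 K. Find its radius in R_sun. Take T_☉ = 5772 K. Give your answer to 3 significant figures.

R/R_☉ = √(L/L_☉) / (T/T_☉)² = √(6.82×10^4) / (2.391)²
       = 261.2 / 5.716 = 45.69.

45.7 R_sun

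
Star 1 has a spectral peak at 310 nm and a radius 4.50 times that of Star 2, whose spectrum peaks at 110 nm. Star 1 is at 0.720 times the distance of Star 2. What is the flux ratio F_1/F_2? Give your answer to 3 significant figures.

0.619

Wien's law: T_1/T_2 = λ_2/λ_1 = 110/310 = 0.3548.
L_1/L_2 = (R_1/R_2)²(T_1/T_2)⁴ = (4.50)²(0.3548)⁴ = 0.3210.
F_1/F_2 = (L_1/L_2)/(d_1/d_2)² = 0.3210/(0.720)² = 0.6193.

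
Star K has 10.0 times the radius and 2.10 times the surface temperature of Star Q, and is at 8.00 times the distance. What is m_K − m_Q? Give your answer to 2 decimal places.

-3.71

L_K/L_Q = (10.0)²(2.10)⁴ = 1945.
F_K/F_Q = (L_K/L_Q)/(d_K/d_Q)² = 1945/64.00 = 30.39.
m_K − m_Q = −2.5 log₁₀(30.39) = -3.71.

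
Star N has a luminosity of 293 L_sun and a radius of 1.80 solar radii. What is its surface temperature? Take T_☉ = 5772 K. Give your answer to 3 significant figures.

T/T_☉ = (L/L_☉)^(1/4) / (R/R_☉)^(1/2)
T = 5772 × (293)^(1/4) / √(1.80) = 5772 × 4.137 / 1.342 = 1.780×10^4 K.

1.78×10^4 K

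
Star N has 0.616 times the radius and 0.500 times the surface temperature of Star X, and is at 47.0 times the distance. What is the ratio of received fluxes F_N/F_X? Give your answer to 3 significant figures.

1.07×10^-5

L_N/L_X = (R_N/R_X)²(T_N/T_X)⁴ = (0.616)² × (0.500)⁴ = 0.02372.
F_N/F_X = (L_N/L_X)/(d_N/d_X)² = 0.02372 / (47.0)² = 1.074×10^-5.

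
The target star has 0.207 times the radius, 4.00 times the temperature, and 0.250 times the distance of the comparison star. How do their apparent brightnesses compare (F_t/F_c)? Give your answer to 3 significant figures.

L_t/L_c = (R_t/R_c)²(T_t/T_c)⁴ = (0.207)² × (4.00)⁴ = 10.97.
F_t/F_c = (L_t/L_c)/(d_t/d_c)² = 10.97 / (0.250)² = 175.5.

176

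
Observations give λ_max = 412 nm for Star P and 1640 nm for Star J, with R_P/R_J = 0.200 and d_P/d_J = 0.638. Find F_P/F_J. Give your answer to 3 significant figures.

Wien's law: T_P/T_J = λ_J/λ_P = 1640/412 = 3.981.
L_P/L_J = (R_P/R_J)²(T_P/T_J)⁴ = (0.200)²(3.981)⁴ = 10.04.
F_P/F_J = (L_P/L_J)/(d_P/d_J)² = 10.04/(0.638)² = 24.67.

24.7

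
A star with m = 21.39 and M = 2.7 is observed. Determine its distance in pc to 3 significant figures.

5.47×10^4 pc

m − M = 5 log₁₀(d/10 pc)
21.39 − (2.7) = 18.69 = 5 log₁₀(d/10)
d = 10 × 10^(18.69/5) = 10 × 10^3.738 = 5.470×10^4 pc.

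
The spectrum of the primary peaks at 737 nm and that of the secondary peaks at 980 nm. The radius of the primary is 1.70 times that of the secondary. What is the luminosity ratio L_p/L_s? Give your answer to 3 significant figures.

9.04

Wien's law gives T ∝ 1/λ_max, so T_p/T_s = λ_s/λ_p = 980/737 = 1.330.
Then L ∝ R²T⁴ gives L_p/L_s = (1.70)² × (1.330)⁴ = 2.890 × 3.126 = 9.035.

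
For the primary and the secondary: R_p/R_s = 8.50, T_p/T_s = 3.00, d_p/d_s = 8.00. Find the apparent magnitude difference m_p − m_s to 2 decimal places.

L_p/L_s = (8.50)²(3.00)⁴ = 5852.
F_p/F_s = (L_p/L_s)/(d_p/d_s)² = 5852/64.00 = 91.44.
m_p − m_s = −2.5 log₁₀(91.44) = -4.90.

-4.90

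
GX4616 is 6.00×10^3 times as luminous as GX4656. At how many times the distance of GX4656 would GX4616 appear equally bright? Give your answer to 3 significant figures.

Equal flux requires L_GX4616/d_GX4616² = L_GX4656/d_GX4656², so d_GX4616/d_GX4656 = √(L_GX4616/L_GX4656)
= √(6.00×10^3) = 77.46.

77.5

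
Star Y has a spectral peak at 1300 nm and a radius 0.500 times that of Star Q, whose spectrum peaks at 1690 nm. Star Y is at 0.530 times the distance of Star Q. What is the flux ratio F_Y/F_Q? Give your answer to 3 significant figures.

2.54

Wien's law: T_Y/T_Q = λ_Q/λ_Y = 1690/1300 = 1.300.
L_Y/L_Q = (R_Y/R_Q)²(T_Y/T_Q)⁴ = (0.500)²(1.300)⁴ = 0.7140.
F_Y/F_Q = (L_Y/L_Q)/(d_Y/d_Q)² = 0.7140/(0.530)² = 2.542.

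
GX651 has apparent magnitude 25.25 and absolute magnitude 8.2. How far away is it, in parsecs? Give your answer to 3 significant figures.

m − M = 5 log₁₀(d/10 pc)
25.25 − (8.2) = 17.05 = 5 log₁₀(d/10)
d = 10 × 10^(17.05/5) = 10 × 10^3.410 = 2.570×10^4 pc.

2.57×10^4 pc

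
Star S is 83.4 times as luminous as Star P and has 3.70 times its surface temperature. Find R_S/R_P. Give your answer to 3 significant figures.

L ∝ R²T⁴ gives R ∝ √L / T², so
R_S/R_P = √(83.4) / (3.70)² = 9.132 / 13.69 = 0.6671.

0.667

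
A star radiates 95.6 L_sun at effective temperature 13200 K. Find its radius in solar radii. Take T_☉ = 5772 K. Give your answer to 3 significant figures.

1.87 solar radii

R/R_☉ = √(L/L_☉) / (T/T_☉)² = √(95.6) / (2.287)²
       = 9.778 / 5.230 = 1.870.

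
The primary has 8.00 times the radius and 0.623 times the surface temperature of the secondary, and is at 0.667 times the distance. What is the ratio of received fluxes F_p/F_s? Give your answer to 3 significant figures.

21.7

L_p/L_s = (R_p/R_s)²(T_p/T_s)⁴ = (8.00)² × (0.623)⁴ = 9.641.
F_p/F_s = (L_p/L_s)/(d_p/d_s)² = 9.641 / (0.667)² = 21.67.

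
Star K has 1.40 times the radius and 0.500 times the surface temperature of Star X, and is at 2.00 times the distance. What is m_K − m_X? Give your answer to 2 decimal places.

3.78

L_K/L_X = (1.40)²(0.500)⁴ = 0.1225.
F_K/F_X = (L_K/L_X)/(d_K/d_X)² = 0.1225/4.000 = 0.03062.
m_K − m_X = −2.5 log₁₀(0.03062) = 3.78.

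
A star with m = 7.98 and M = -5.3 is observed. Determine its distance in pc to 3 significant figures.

4.53×10^3 pc

m − M = 5 log₁₀(d/10 pc)
7.98 − (-5.3) = 13.28 = 5 log₁₀(d/10)
d = 10 × 10^(13.28/5) = 10 × 10^2.656 = 4529 pc.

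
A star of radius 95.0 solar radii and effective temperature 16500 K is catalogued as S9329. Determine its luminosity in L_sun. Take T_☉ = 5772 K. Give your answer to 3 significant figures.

6.03×10^5 L_sun

L/L_☉ = (R/R_☉)² (T/T_☉)⁴ = (95.0)² × (16500/5772)⁴
       = 9025 × (2.859)⁴ = 9025 × 66.78 = 6.027×10^5.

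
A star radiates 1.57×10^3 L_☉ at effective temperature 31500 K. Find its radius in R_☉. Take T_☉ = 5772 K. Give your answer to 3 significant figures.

1.33 R_☉

R/R_☉ = √(L/L_☉) / (T/T_☉)² = √(1.57×10^3) / (5.457)²
       = 39.62 / 29.78 = 1.330.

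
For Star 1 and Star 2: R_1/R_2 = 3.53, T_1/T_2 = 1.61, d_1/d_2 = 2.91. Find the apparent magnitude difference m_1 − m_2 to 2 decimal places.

L_1/L_2 = (3.53)²(1.61)⁴ = 83.72.
F_1/F_2 = (L_1/L_2)/(d_1/d_2)² = 83.72/8.468 = 9.887.
m_1 − m_2 = −2.5 log₁₀(9.887) = -2.49.

-2.49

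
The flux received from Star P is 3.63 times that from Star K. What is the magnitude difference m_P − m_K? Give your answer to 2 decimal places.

m_P − m_K = −2.5 log₁₀(F_P/F_K) = −2.5 log₁₀(3.63) = −2.5 × (0.560) = -1.400.

-1.40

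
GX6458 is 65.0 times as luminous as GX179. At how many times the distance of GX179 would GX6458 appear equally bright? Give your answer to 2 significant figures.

8.1

Equal flux requires L_GX6458/d_GX6458² = L_GX179/d_GX179², so d_GX6458/d_GX179 = √(L_GX6458/L_GX179)
= √(65.0) = 8.062.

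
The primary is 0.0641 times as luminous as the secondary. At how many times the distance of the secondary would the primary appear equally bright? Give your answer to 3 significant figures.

0.253

Equal flux requires L_p/d_p² = L_s/d_s², so d_p/d_s = √(L_p/L_s)
= √(0.0641) = 0.2532.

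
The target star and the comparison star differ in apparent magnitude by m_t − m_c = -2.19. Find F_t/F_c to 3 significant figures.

F_t/F_c = 10^(−(m_t − m_c)/2.5) = 10^(2.19/2.5) = 10^0.876 = 7.516.

7.52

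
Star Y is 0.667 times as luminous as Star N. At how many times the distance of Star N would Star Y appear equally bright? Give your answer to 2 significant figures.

0.82

Equal flux requires L_Y/d_Y² = L_N/d_N², so d_Y/d_N = √(L_Y/L_N)
= √(0.667) = 0.8167.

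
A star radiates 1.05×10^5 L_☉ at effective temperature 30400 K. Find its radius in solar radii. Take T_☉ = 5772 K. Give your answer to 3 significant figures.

R/R_☉ = √(L/L_☉) / (T/T_☉)² = √(1.05×10^5) / (5.267)²
       = 324.0 / 27.74 = 11.68.

11.7 solar radii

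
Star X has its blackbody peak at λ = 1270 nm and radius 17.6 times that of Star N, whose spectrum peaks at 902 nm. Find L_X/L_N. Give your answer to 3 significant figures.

Wien's law gives T ∝ 1/λ_max, so T_X/T_N = λ_N/λ_X = 902/1270 = 0.7102.
Then L ∝ R²T⁴ gives L_X/L_N = (17.6)² × (0.7102)⁴ = 309.8 × 0.2545 = 78.82.

78.8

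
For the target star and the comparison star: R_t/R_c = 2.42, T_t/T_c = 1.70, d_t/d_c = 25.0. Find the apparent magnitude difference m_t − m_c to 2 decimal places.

L_t/L_c = (2.42)²(1.70)⁴ = 48.91.
F_t/F_c = (L_t/L_c)/(d_t/d_c)² = 48.91/625.0 = 0.07826.
m_t − m_c = −2.5 log₁₀(0.07826) = 2.77.

2.77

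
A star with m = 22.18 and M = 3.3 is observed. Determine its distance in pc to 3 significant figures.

m − M = 5 log₁₀(d/10 pc)
22.18 − (3.3) = 18.88 = 5 log₁₀(d/10)
d = 10 × 10^(18.88/5) = 10 × 10^3.776 = 5.970×10^4 pc.

5.97×10^4 pc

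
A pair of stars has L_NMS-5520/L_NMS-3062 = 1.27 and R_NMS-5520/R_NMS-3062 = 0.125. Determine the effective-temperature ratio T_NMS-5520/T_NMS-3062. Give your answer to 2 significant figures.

3.0

L ∝ R²T⁴ gives T ∝ (L/R²)^(1/4), so
T_NMS-5520/T_NMS-3062 = (1.27 / 0.125²)^(1/4) = (81.28)^(1/4) = 3.003.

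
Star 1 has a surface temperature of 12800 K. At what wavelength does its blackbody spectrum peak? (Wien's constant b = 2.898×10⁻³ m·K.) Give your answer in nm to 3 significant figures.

226 nm

λ_max = b/T = 2.898×10⁻³ / 12800 = 2.26×10^-7 m = 226.4 nm.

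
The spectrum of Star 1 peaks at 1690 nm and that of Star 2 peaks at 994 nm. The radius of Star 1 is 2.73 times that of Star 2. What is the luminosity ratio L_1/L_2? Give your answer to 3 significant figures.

0.892

Wien's law gives T ∝ 1/λ_max, so T_1/T_2 = λ_2/λ_1 = 994/1690 = 0.5882.
Then L ∝ R²T⁴ gives L_1/L_2 = (2.73)² × (0.5882)⁴ = 7.453 × 0.1197 = 0.8919.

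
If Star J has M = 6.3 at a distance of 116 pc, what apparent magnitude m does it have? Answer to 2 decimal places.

m = M + 5 log₁₀(d/10 pc) = 6.3 + 5 log₁₀(116/10)
  = 6.3 + 5 × 1.064 = 6.3 + 5.32 = 11.62.

11.62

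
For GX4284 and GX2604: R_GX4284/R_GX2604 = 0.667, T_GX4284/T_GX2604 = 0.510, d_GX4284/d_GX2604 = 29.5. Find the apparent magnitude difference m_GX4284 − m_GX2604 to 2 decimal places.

11.15

L_GX4284/L_GX2604 = (0.667)²(0.510)⁴ = 0.03010.
F_GX4284/F_GX2604 = (L_GX4284/L_GX2604)/(d_GX4284/d_GX2604)² = 0.03010/870.2 = 3.459×10^-5.
m_GX4284 − m_GX2604 = −2.5 log₁₀(3.459×10^-5) = 11.15.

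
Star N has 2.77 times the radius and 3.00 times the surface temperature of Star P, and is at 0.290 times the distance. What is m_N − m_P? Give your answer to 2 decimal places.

L_N/L_P = (2.77)²(3.00)⁴ = 621.5.
F_N/F_P = (L_N/L_P)/(d_N/d_P)² = 621.5/0.08410 = 7390.
m_N − m_P = −2.5 log₁₀(7390) = -9.67.

-9.67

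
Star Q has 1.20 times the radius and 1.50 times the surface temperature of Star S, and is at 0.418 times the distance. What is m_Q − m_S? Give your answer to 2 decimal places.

L_Q/L_S = (1.20)²(1.50)⁴ = 7.290.
F_Q/F_S = (L_Q/L_S)/(d_Q/d_S)² = 7.290/0.1747 = 41.72.
m_Q − m_S = −2.5 log₁₀(41.72) = -4.05.

-4.05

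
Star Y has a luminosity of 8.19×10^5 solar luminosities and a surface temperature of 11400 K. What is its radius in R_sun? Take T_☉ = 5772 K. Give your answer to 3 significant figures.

232 R_sun

R/R_☉ = √(L/L_☉) / (T/T_☉)² = √(8.19×10^5) / (1.975)²
       = 905.0 / 3.901 = 232.0.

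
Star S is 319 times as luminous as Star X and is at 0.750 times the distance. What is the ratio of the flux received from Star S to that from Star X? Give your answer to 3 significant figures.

567

F = L/(4πd²), so F_S/F_X = (L_S/L_X) / (d_S/d_X)²
= 319 / (0.750)² = 319 / 0.5625 = 567.1.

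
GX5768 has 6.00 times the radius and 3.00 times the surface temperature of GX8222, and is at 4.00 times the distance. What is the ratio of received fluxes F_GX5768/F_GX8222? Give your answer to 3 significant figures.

182

L_GX5768/L_GX8222 = (R_GX5768/R_GX8222)²(T_GX5768/T_GX8222)⁴ = (6.00)² × (3.00)⁴ = 2916.
F_GX5768/F_GX8222 = (L_GX5768/L_GX8222)/(d_GX5768/d_GX8222)² = 2916 / (4.00)² = 182.2.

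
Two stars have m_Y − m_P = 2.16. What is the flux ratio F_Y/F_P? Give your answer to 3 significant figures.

0.137

F_Y/F_P = 10^(−(m_Y − m_P)/2.5) = 10^(-2.16/2.5) = 10^-0.864 = 0.1368.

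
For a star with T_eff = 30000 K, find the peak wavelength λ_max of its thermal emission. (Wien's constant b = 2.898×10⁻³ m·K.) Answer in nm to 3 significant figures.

λ_max = b/T = 2.898×10⁻³ / 30000 = 9.66×10^-8 m = 96.60 nm.

96.6 nm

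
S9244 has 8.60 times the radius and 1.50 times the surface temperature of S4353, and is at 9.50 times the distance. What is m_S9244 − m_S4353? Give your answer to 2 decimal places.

L_S9244/L_S4353 = (8.60)²(1.50)⁴ = 374.4.
F_S9244/F_S4353 = (L_S9244/L_S4353)/(d_S9244/d_S4353)² = 374.4/90.25 = 4.149.
m_S9244 − m_S4353 = −2.5 log₁₀(4.149) = -1.54.

-1.54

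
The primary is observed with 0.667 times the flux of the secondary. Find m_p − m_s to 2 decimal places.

m_p − m_s = −2.5 log₁₀(F_p/F_s) = −2.5 log₁₀(0.667) = −2.5 × (-0.176) = 0.440.

0.44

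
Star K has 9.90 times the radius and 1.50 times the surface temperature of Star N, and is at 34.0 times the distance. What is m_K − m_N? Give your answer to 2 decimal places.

L_K/L_N = (9.90)²(1.50)⁴ = 496.2.
F_K/F_N = (L_K/L_N)/(d_K/d_N)² = 496.2/1156 = 0.4292.
m_K − m_N = −2.5 log₁₀(0.4292) = 0.92.

0.92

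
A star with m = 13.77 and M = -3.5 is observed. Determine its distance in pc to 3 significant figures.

2.84×10^4 pc

m − M = 5 log₁₀(d/10 pc)
13.77 − (-3.5) = 17.27 = 5 log₁₀(d/10)
d = 10 × 10^(17.27/5) = 10 × 10^3.454 = 2.844×10^4 pc.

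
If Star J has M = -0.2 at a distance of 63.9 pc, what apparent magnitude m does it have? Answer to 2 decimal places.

m = M + 5 log₁₀(d/10 pc) = -0.2 + 5 log₁₀(63.9/10)
  = -0.2 + 5 × 0.806 = -0.2 + 4.03 = 3.83.

3.83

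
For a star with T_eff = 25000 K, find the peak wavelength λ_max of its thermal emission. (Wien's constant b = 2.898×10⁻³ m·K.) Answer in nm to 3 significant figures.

λ_max = b/T = 2.898×10⁻³ / 25000 = 1.16×10^-7 m = 115.9 nm.

116 nm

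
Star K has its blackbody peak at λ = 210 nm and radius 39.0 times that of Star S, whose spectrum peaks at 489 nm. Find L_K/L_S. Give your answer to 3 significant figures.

4.47×10^4

Wien's law gives T ∝ 1/λ_max, so T_K/T_S = λ_S/λ_K = 489/210 = 2.329.
Then L ∝ R²T⁴ gives L_K/L_S = (39.0)² × (2.329)⁴ = 1521 × 29.40 = 4.472×10^4.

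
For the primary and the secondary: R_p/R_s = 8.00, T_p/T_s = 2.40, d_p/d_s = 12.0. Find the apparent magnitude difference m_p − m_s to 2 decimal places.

-2.92

L_p/L_s = (8.00)²(2.40)⁴ = 2123.
F_p/F_s = (L_p/L_s)/(d_p/d_s)² = 2123/144.0 = 14.75.
m_p − m_s = −2.5 log₁₀(14.75) = -2.92.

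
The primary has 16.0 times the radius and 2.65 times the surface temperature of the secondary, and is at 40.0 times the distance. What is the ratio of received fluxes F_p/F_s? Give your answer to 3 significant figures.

L_p/L_s = (R_p/R_s)²(T_p/T_s)⁴ = (16.0)² × (2.65)⁴ = 1.262×10^4.
F_p/F_s = (L_p/L_s)/(d_p/d_s)² = 1.262×10^4 / (40.0)² = 7.890.

7.89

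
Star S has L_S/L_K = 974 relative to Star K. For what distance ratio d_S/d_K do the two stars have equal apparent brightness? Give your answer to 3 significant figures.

Equal flux requires L_S/d_S² = L_K/d_K², so d_S/d_K = √(L_S/L_K)
= √(974) = 31.21.

31.2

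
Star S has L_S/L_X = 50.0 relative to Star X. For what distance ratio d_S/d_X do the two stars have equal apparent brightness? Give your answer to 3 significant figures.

7.07

Equal flux requires L_S/d_S² = L_X/d_X², so d_S/d_X = √(L_S/L_X)
= √(50.0) = 7.071.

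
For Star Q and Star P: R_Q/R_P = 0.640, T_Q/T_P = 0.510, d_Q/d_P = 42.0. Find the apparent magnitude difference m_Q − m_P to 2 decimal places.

L_Q/L_P = (0.640)²(0.510)⁴ = 0.02771.
F_Q/F_P = (L_Q/L_P)/(d_Q/d_P)² = 0.02771/1764 = 1.571×10^-5.
m_Q − m_P = −2.5 log₁₀(1.571×10^-5) = 12.01.

12.01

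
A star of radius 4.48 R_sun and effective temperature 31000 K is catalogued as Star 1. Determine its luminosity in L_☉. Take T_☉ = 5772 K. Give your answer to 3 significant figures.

1.67×10^4 L_☉

L/L_☉ = (R/R_☉)² (T/T_☉)⁴ = (4.48)² × (31000/5772)⁴
       = 20.07 × (5.371)⁴ = 20.07 × 832.0 = 1.670×10^4.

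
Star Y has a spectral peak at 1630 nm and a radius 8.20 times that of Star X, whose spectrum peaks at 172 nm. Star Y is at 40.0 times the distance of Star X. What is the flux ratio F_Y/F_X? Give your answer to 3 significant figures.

5.21×10^-6

Wien's law: T_Y/T_X = λ_X/λ_Y = 172/1630 = 0.1055.
L_Y/L_X = (R_Y/R_X)²(T_Y/T_X)⁴ = (8.20)²(0.1055)⁴ = 0.008337.
F_Y/F_X = (L_Y/L_X)/(d_Y/d_X)² = 0.008337/(40.0)² = 5.210×10^-6.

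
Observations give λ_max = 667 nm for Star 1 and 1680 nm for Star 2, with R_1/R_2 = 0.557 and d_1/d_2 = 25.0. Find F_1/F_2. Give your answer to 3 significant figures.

Wien's law: T_1/T_2 = λ_2/λ_1 = 1680/667 = 2.519.
L_1/L_2 = (R_1/R_2)²(T_1/T_2)⁴ = (0.557)²(2.519)⁴ = 12.49.
F_1/F_2 = (L_1/L_2)/(d_1/d_2)² = 12.49/(25.0)² = 0.01998.

0.0200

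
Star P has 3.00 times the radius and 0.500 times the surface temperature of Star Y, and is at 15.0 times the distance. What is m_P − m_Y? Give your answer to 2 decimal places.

L_P/L_Y = (3.00)²(0.500)⁴ = 0.5625.
F_P/F_Y = (L_P/L_Y)/(d_P/d_Y)² = 0.5625/225.0 = 0.002500.
m_P − m_Y = −2.5 log₁₀(0.002500) = 6.51.

6.51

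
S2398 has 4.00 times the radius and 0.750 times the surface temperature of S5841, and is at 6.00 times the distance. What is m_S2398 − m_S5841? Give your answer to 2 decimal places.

2.13

L_S2398/L_S5841 = (4.00)²(0.750)⁴ = 5.062.
F_S2398/F_S5841 = (L_S2398/L_S5841)/(d_S2398/d_S5841)² = 5.062/36.00 = 0.1406.
m_S2398 − m_S5841 = −2.5 log₁₀(0.1406) = 2.13.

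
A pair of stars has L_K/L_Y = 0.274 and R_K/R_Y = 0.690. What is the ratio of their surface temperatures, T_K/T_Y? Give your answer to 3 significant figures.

L ∝ R²T⁴ gives T ∝ (L/R²)^(1/4), so
T_K/T_Y = (0.274 / 0.690²)^(1/4) = (0.5755)^(1/4) = 0.8710.

0.871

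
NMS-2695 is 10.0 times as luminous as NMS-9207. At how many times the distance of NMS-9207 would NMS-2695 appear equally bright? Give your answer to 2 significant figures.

Equal flux requires L_NMS-2695/d_NMS-2695² = L_NMS-9207/d_NMS-9207², so d_NMS-2695/d_NMS-9207 = √(L_NMS-2695/L_NMS-9207)
= √(10.0) = 3.162.

3.2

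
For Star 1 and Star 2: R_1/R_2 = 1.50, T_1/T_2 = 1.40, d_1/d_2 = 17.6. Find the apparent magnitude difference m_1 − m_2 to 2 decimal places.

3.89

L_1/L_2 = (1.50)²(1.40)⁴ = 8.644.
F_1/F_2 = (L_1/L_2)/(d_1/d_2)² = 8.644/309.8 = 0.02790.
m_1 − m_2 = −2.5 log₁₀(0.02790) = 3.89.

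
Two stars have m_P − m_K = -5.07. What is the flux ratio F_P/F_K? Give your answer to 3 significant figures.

107

F_P/F_K = 10^(−(m_P − m_K)/2.5) = 10^(5.07/2.5) = 10^2.028 = 106.7.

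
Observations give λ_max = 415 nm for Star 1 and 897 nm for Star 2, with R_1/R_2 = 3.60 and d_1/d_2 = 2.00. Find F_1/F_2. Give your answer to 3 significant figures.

Wien's law: T_1/T_2 = λ_2/λ_1 = 897/415 = 2.161.
L_1/L_2 = (R_1/R_2)²(T_1/T_2)⁴ = (3.60)²(2.161)⁴ = 282.9.
F_1/F_2 = (L_1/L_2)/(d_1/d_2)² = 282.9/(2.00)² = 70.72.

70.7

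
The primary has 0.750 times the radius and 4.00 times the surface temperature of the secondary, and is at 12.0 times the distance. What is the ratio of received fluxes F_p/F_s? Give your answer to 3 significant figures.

1.00

L_p/L_s = (R_p/R_s)²(T_p/T_s)⁴ = (0.750)² × (4.00)⁴ = 144.0.
F_p/F_s = (L_p/L_s)/(d_p/d_s)² = 144.0 / (12.0)² = 1.000.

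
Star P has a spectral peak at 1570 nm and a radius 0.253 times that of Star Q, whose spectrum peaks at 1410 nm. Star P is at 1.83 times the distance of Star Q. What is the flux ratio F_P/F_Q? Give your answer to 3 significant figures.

0.0124

Wien's law: T_P/T_Q = λ_Q/λ_P = 1410/1570 = 0.8981.
L_P/L_Q = (R_P/R_Q)²(T_P/T_Q)⁴ = (0.253)²(0.8981)⁴ = 0.04164.
F_P/F_Q = (L_P/L_Q)/(d_P/d_Q)² = 0.04164/(1.83)² = 0.01243.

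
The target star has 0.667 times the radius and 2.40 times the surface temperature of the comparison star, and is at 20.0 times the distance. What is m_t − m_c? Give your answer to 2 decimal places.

L_t/L_c = (0.667)²(2.40)⁴ = 14.76.
F_t/F_c = (L_t/L_c)/(d_t/d_c)² = 14.76/400.0 = 0.03690.
m_t − m_c = −2.5 log₁₀(0.03690) = 3.58.

3.58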